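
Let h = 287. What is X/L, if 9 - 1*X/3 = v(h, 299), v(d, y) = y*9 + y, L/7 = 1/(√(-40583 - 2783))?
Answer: -8943*I*√43366/7 ≈ -2.6605e+5*I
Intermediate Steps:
L = -7*I*√43366/43366 (L = 7/(√(-40583 - 2783)) = 7/(√(-43366)) = 7/((I*√43366)) = 7*(-I*√43366/43366) = -7*I*√43366/43366 ≈ -0.033614*I)
v(d, y) = 10*y (v(d, y) = 9*y + y = 10*y)
X = -8943 (X = 27 - 30*299 = 27 - 3*2990 = 27 - 8970 = -8943)
X/L = -8943*I*√43366/7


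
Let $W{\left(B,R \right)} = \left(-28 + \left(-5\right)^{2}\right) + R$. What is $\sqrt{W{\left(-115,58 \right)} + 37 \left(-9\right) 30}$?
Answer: $i \sqrt{9935} \approx 99.674 i$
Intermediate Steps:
$W{\left(B,R \right)} = -3 + R$ ($W{\left(B,R \right)} = \left(-28 + 25\right) + R = -3 + R$)
$\sqrt{W{\left(-115,58 \right)} + 37 \left(-9\right) 30} = \sqrt{\left(-3 + 58\right) + 37 \left(-9\right) 30} = \sqrt{55 - 9990} = \sqrt{-9935} = i \sqrt{9935}$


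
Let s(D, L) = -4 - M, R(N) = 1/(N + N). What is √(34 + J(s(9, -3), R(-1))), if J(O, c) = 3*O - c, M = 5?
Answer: √30/2 ≈ 2.7386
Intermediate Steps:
R(N) = 1/(2*N)
s(D, L) = -9 (s(D, L) = -4 - 1*5 = -4 - 5 = -9)
J(O, c) = -c + 3*O
√(34 + J(s(9, -3), R(-1))) = √(34 + (-1/(2*(-1)) + 3*(-9))) = √(34 + (-(-1)/2 - 27)) = √(34 + (-1*(-½) - 27)) = √(34 + (½ - 27)) = √(34 - 53/2) = √(15/2) = √30/2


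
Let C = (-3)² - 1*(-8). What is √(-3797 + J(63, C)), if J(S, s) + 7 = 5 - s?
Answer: 6*I*√106 ≈ 61.774*I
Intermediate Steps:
C = 17 (C = 9 + 8 = 17)
J(S, s) = -2 - s (J(S, s) = -7 + (5 - s) = -2 - s)
√(-3797 + J(63, C)) = √(-3797 + (-2 - 1*17)) = √(-3797 + (-2 - 17)) = √(-3797 - 19) = √(-3816) = 6*I*√106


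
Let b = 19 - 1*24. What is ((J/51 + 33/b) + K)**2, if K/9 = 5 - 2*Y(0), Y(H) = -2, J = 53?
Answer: 370062169/65025 ≈ 5691.1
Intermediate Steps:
b = -5 (b = 19 - 24 = -5)
K = 81 (K = 9*(5 - 2*(-2)) = 9*(5 + 4) = 9*9 = 81)
((J/51 + 33/b) + K)**2 = ((53/51 + 33/(-5)) + 81)**2 = ((53*(1/51) + 33*(-1/5)) + 81)**2 = ((53/51 - 33/5) + 81)**2 = (-1418/255 + 81)**2 = (19237/255)**2 = 370062169/65025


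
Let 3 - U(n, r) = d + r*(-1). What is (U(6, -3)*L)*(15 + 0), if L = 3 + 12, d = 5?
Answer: -1125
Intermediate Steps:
U(n, r) = -2 + r (U(n, r) = 3 - (5 + r*(-1)) = 3 - (5 - r) = 3 + (-5 + r) = -2 + r)
L = 15
(U(6, -3)*L)*(15 + 0) = ((-2 - 3)*15)*(15 + 0) = -5*15*15 = -75*15 = -1125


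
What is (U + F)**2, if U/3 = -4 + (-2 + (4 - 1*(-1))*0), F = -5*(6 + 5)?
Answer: 5329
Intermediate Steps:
F = -55 (F = -5*11 = -55)
U = -18 (U = 3*(-4 + (-2 + (4 - 1*(-1))*0)) = 3*(-4 + (-2 + (4 + 1)*0)) = 3*(-4 + (-2 + 5*0)) = 3*(-4 + (-2 + 0)) = 3*(-4 - 2) = 3*(-6) = -18)
(U + F)**2 = (-18 - 55)**2 = (-73)**2 = 5329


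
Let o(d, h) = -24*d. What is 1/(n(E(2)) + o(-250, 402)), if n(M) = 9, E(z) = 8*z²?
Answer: 1/6009 ≈ 0.00016642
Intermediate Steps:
1/(n(E(2)) + o(-250, 402)) = 1/(9 - 24*(-250)) = 1/(9 + 6000) = 1/6009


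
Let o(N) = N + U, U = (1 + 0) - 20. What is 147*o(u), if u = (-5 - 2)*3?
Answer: -5880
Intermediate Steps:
U = -19 (U = 1 - 20 = -19)
u = -21 (u = -7*3 = -21)
o(N) = -19 + N (o(N) = N - 19 = -19 + N)
147*o(u) = 147*(-19 - 21) = 147*(-40) = -5880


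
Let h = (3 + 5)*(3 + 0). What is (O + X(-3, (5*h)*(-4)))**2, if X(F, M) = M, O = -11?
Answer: 241081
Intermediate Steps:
h = 24 (h = 8*3 = 24)
(O + X(-3, (5*h)*(-4)))**2 = (-11 + (5*24)*(-4))**2 = (-11 + 120*(-4))**2 = (-11 - 480)**2 = (-491)**2 = 241081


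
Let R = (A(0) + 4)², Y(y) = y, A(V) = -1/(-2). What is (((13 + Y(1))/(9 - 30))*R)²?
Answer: 729/4 ≈ 182.25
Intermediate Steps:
A(V) = ½ (A(V) = -1*(-½) = ½)
R = 81/4 (R = (½ + 4)² = (9/2)² = 81/4 ≈ 20.250)
(((13 + Y(1))/(9 - 30))*R)² = (((13 + 1)/(9 - 30))*(81/4))² = ((14/(-21))*(81/4))² = ((14*(-1/21))*(81/4))² = (-⅔*81/4)² = (-27/2)² = 729/4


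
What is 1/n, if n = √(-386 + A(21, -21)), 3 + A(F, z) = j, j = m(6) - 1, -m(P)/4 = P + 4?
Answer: -I*√430/430 ≈ -0.048224*I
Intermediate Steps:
m(P) = -16 - 4*P (m(P) = -4*(P + 4) = -4*(4 + P) = -16 - 4*P)
j = -41 (j = (-16 - 4*6) - 1 = (-16 - 24) - 1 = -40 - 1 = -41)
A(F, z) = -44 (A(F, z) = -3 - 41 = -44)
n = I*√430 (n = √(-386 - 44) = √(-430) = I*√430 ≈ 20.736*I)
1/n = 1/(I*√430) = -I*√430/430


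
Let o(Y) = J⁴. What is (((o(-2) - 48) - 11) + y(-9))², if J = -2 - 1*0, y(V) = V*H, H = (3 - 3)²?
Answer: 1849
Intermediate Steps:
H = 0 (H = 0² = 0)
y(V) = 0 (y(V) = V*0 = 0)
J = -2 (J = -2 + 0 = -2)
o(Y) = 16 (o(Y) = (-2)⁴ = 16)
(((o(-2) - 48) - 11) + y(-9))² = (((16 - 48) - 11) + 0)² = ((-32 - 11) + 0)² = (-43 + 0)² = (-43)² = 1849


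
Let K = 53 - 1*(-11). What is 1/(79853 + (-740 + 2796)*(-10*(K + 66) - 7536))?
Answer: -1/18086963 ≈ -5.5288e-8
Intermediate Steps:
K = 64 (K = 53 + 11 = 64)
1/(79853 + (-740 + 2796)*(-10*(K + 66) - 7536)) = 1/(79853 + (-740 + 2796)*(-10*(64 + 66) - 7536)) = 1/(79853 + 2056*(-10*130 - 7536)) = 1/(79853 + 2056*(-1300 - 7536)) = 1/(79853 + 2056*(-8836)) = 1/(79853 - 18166816) = 1/(-18086963) = -1/18086963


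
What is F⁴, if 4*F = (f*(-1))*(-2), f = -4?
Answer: 16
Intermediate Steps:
F = -2 (F = (-4*(-1)*(-2))/4 = (4*(-2))/4 = (¼)*(-8) = -2)
F⁴ = (-2)⁴ = 16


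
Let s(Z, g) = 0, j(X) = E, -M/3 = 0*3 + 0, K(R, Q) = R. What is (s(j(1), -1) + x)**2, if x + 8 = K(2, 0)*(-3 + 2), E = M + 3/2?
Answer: 100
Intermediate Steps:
M = 0 (M = -3*(0*3 + 0) = -3*(0 + 0) = -3*0 = 0)
E = 3/2 (E = 0 + 3/2 = 3/2 ≈ 1.5000)
j(X) = 3/2
x = -10 (x = -8 + 2*(-3 + 2) = -8 + 2*(-1) = -8 - 2 = -10)
(s(j(1), -1) + x)**2 = (0 - 10)**2 = (-10)**2 = 100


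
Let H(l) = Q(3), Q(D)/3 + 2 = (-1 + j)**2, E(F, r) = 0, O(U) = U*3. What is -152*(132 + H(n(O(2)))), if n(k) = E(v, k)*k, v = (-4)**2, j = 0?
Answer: -19608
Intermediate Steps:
O(U) = 3*U
v = 16
n(k) = 0 (n(k) = 0*k = 0)
Q(D) = -3 (Q(D) = -6 + 3*(-1 + 0)**2 = -6 + 3*(-1)**2 = -6 + 3*1 = -6 + 3 = -3)
H(l) = -3
-152*(132 + H(n(O(2)))) = -152*(132 - 3) = -152*129 = -19608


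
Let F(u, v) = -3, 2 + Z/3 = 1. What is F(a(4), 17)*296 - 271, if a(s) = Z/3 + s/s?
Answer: -1159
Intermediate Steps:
Z = -3 (Z = -6 + 3*1 = -6 + 3 = -3)
a(s) = 0 (a(s) = -3/3 + s/s = -3*1/3 + 1 = -1 + 1 = 0)
F(a(4), 17)*296 - 271 = -3*296 - 271 = -888 - 271 = -1159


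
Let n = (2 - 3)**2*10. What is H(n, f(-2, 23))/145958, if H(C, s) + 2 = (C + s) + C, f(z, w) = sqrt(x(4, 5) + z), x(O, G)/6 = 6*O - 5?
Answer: 9/72979 + 2*sqrt(7)/72979 ≈ 0.00019583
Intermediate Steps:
x(O, G) = -30 + 36*O (x(O, G) = 6*(6*O - 5) = 6*(-5 + 6*O) = -30 + 36*O)
f(z, w) = sqrt(114 + z) (f(z, w) = sqrt((-30 + 36*4) + z) = sqrt((-30 + 144) + z) = sqrt(114 + z))
n = 10 (n = (-1)**2*10 = 1*10 = 10)
H(C, s) = -2 + s + 2*C (H(C, s) = -2 + ((C + s) + C) = -2 + (s + 2*C) = -2 + s + 2*C)
H(n, f(-2, 23))/145958 = (-2 + sqrt(114 - 2) + 2*10)/145958 = (-2 + sqrt(112) + 20)*(1/145958) = (-2 + 4*sqrt(7) + 20)*(1/145958) = (18 + 4*sqrt(7))*(1/145958) = 9/72979 + 2*sqrt(7)/72979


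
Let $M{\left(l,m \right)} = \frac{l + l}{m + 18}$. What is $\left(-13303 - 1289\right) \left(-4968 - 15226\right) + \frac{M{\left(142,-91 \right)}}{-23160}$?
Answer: $\frac{124548527324231}{422670} \approx 2.9467 \cdot 10^{8}$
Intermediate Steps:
$M{\left(l,m \right)} = \frac{2 l}{18 + m}$
$\left(-13303 - 1289\right) \left(-4968 - 15226\right) + \frac{M{\left(142,-91 \right)}}{-23160} = \left(-13303 - 1289\right) \left(-4968 - 15226\right) + \frac{2 \cdot 142 \frac{1}{18 - 91}}{-23160} = \left(-14592\right) \left(-20194\right) + 2 \cdot 142 \frac{1}{-73} \left(- \frac{1}{23160}\right) = 294670848 + 2 \cdot 142 \left(- \frac{1}{73}\right) \left(- \frac{1}{23160}\right) = 294670848 - - \frac{71}{422670} = 294670848 + \frac{71}{422670} = \frac{124548527324231}{422670}$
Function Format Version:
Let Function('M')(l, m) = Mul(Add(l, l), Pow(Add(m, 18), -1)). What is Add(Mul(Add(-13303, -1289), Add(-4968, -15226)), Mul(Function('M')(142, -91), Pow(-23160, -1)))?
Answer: Rational(124548527324231, 422670) ≈ 2.9467e+8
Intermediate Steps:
Function('M')(l, m) = Mul(2, l, Pow(Add(18, m), -1)) (Function('M')(l, m) = Mul(Mul(2, l), Pow(Add(18, m), -1)) = Mul(2, l, Pow(Add(18, m), -1)))
Add(Mul(Add(-13303, -1289), Add(-4968, -15226)), Mul(Function('M')(142, -91), Pow(-23160, -1))) = Add(Mul(Add(-13303, -1289), Add(-4968, -15226)), Mul(Mul(2, 142, Pow(Add(18, -91), -1)), Pow(-23160, -1))) = Add(Mul(-14592, -20194), Mul(Mul(2, 142, Pow(-73, -1)), Rational(-1, 23160))) = Add(294670848, Mul(Mul(2, 142, Rational(-1, 73)), Rational(-1, 23160))) = Add(294670848, Mul(Rational(-284, 73), Rational(-1, 23160))) = Add(294670848, Rational(71, 422670)) = Rational(124548527324231, 422670)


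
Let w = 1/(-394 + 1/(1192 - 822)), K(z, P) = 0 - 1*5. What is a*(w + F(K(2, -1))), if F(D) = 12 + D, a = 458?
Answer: 467198014/145779 ≈ 3204.8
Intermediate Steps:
K(z, P) = -5 (K(z, P) = 0 - 5 = -5)
w = -370/145779 (w = 1/(-394 + 1/370) = 1/(-145779/370) = -370/145779 ≈ -0.0025381)
a*(w + F(K(2, -1))) = 458*(-370/145779 + (12 - 5)) = 458*(-370/145779 + 7) = 458*(1020083/145779) = 467198014/145779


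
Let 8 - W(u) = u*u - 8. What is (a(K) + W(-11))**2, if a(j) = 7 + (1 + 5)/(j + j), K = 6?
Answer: 38025/4 ≈ 9506.3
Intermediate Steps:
W(u) = 16 - u**2 (W(u) = 8 - (u*u - 8) = 8 - (u**2 - 8) = 8 - (-8 + u**2) = 8 + (8 - u**2) = 16 - u**2)
a(j) = 7 + 3/j (a(j) = 7 + 6/((2*j)) = 7 + 6*(1/(2*j)) = 7 + 3/j)
(a(K) + W(-11))**2 = ((7 + 3/6) + (16 - 1*(-11)**2))**2 = ((7 + 3*(1/6)) + (16 - 1*121))**2 = ((7 + 1/2) + (16 - 121))**2 = (15/2 - 105)**2 = (-195/2)**2 = 38025/4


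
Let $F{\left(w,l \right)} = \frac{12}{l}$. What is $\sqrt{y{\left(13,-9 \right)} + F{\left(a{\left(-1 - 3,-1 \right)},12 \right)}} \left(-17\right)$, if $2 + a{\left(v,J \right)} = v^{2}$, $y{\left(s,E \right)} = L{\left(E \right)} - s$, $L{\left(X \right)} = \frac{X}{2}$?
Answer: $- \frac{17 i \sqrt{66}}{2} \approx - 69.054 i$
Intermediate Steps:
$L{\left(X \right)} = \frac{X}{2}$ ($L{\left(X \right)} = X \frac{1}{2} = \frac{X}{2}$)
$y{\left(s,E \right)} = \frac{E}{2} - s$
$a{\left(v,J \right)} = -2 + v^{2}$
$\sqrt{y{\left(13,-9 \right)} + F{\left(a{\left(-1 - 3,-1 \right)},12 \right)}} \left(-17\right) = \sqrt{\left(\frac{1}{2} \left(-9\right) - 13\right) + \frac{12}{12}} \left(-17\right) = \sqrt{\left(- \frac{9}{2} - 13\right) + 12 \cdot \frac{1}{12}} \left(-17\right) = \sqrt{- \frac{35}{2} + 1} \left(-17\right) = \sqrt{- \frac{33}{2}} \left(-17\right) = \frac{i \sqrt{66}}{2} \left(-17\right) = - \frac{17 i \sqrt{66}}{2}$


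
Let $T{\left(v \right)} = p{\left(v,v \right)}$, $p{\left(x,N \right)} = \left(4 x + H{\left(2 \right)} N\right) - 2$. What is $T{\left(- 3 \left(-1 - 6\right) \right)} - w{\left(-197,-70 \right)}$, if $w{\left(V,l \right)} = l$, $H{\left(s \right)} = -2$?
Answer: $110$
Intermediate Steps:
$p{\left(x,N \right)} = -2 - 2 N + 4 x$ ($p{\left(x,N \right)} = \left(4 x - 2 N\right) - 2 = \left(- 2 N + 4 x\right) - 2 = -2 - 2 N + 4 x$)
$T{\left(v \right)} = -2 + 2 v$ ($T{\left(v \right)} = -2 - 2 v + 4 v = -2 + 2 v$)
$T{\left(- 3 \left(-1 - 6\right) \right)} - w{\left(-197,-70 \right)} = \left(-2 + 2 \left(- 3 \left(-1 - 6\right)\right)\right) - -70 = \left(-2 + 2 \left(\left(-3\right) \left(-7\right)\right)\right) + 70 = \left(-2 + 2 \cdot 21\right) + 70 = \left(-2 + 42\right) + 70 = 40 + 70 = 110$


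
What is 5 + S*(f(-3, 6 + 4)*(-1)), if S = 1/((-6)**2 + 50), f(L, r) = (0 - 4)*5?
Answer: 225/43 ≈ 5.2326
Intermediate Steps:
f(L, r) = -20 (f(L, r) = -4*5 = -20)
S = 1/86 (S = 1/(36 + 50) = 1/86 ≈ 0.011628)
5 + S*(f(-3, 6 + 4)*(-1)) = 5 + (-20*(-1))/86 = 5 + (1/86)*20 = 5 + 10/43 = 225/43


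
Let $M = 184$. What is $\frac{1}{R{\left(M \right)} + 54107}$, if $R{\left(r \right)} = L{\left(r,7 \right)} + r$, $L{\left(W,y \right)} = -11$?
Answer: $\frac{1}{54280} \approx 1.8423 \cdot 10^{-5}$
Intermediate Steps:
$R{\left(r \right)} = -11 + r$
$\frac{1}{R{\left(M \right)} + 54107} = \frac{1}{\left(-11 + 184\right) + 54107} = \frac{1}{173 + 54107} = \frac{1}{54280}$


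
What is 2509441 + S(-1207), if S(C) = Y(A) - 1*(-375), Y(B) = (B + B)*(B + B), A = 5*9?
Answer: 2517916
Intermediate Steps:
A = 45
Y(B) = 4*B² (Y(B) = (2*B)*(2*B) = 4*B²)
S(C) = 8475 (S(C) = 4*45² - 1*(-375) = 4*2025 + 375 = 8100 + 375 = 8475)
2509441 + S(-1207) = 2509441 + 8475 = 2517916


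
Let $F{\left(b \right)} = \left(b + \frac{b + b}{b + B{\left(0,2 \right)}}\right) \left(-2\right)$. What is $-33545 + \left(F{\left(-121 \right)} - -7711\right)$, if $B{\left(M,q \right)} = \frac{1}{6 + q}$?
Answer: $- \frac{24751336}{967} \approx -25596.0$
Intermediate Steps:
$F{\left(b \right)} = - 2 b - \frac{4 b}{\frac{1}{8} + b}$ ($F{\left(b \right)} = \left(b + \frac{b + b}{b + \frac{1}{6 + 2}}\right) \left(-2\right) = \left(b + \frac{2 b}{b + \frac{1}{8}}\right) \left(-2\right) = \left(b + \frac{2 b}{\frac{1}{8} + b}\right) \left(-2\right) = - 2 b - \frac{4 b}{\frac{1}{8} + b}$)
$-33545 + \left(F{\left(-121 \right)} - -7711\right) = -33545 - \left(-7711 - \frac{242 \left(17 + 8 \left(-121\right)\right)}{1 + 8 \left(-121\right)}\right) = -33545 + \left(\left(-2\right) \left(-121\right) \frac{1}{1 - 968} \left(17 - 968\right) + 7711\right) = -33545 + \left(\left(-2\right) \left(-121\right) \frac{1}{-967} \left(-951\right) + 7711\right) = -33545 + \left(\left(-2\right) \left(-121\right) \left(- \frac{1}{967}\right) \left(-951\right) + 7711\right) = -33545 + \left(\frac{230142}{967} + 7711\right) = -33545 + \frac{7686679}{967} = - \frac{24751336}{967}$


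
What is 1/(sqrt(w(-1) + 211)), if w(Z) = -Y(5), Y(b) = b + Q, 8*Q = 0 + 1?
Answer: 2*sqrt(366)/549 ≈ 0.069694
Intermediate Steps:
Q = 1/8 (Q = (0 + 1)/8 = (1/8)*1 = 1/8 ≈ 0.12500)
Y(b) = 1/8 + b (Y(b) = b + 1/8 = 1/8 + b)
w(Z) = -41/8 (w(Z) = -(1/8 + 5) = -1*41/8 = -41/8)
1/(sqrt(w(-1) + 211)) = 1/(sqrt(-41/8 + 211)) = 1/(sqrt(1647/8)) = 1/(3*sqrt(366)/4) = 2*sqrt(366)/549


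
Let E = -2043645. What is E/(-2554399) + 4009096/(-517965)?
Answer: -1311756318697/189012754005 ≈ -6.9400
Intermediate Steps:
E/(-2554399) + 4009096/(-517965) = -2043645/(-2554399) + 4009096/(-517965) = -2043645*(-1/2554399) + 4009096*(-1/517965) = 2043645/2554399 - 572728/73995 = -1311756318697/189012754005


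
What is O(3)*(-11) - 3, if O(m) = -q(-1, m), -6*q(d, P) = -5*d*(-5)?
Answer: 257/6 ≈ 42.833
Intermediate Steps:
q(d, P) = -25*d/6 (q(d, P) = -(-5*d)*(-5)/6 = -25*d/6)
O(m) = -25/6 (O(m) = -(-25)*(-1)/6 = -1*25/6 = -25/6)
O(3)*(-11) - 3 = -25/6*(-11) - 3 = 275/6 - 3 = 257/6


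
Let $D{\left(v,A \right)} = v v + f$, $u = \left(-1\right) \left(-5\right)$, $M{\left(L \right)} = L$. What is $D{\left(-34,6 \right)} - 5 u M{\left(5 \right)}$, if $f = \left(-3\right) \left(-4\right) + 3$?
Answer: $-146375$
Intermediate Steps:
$f = 15$ ($f = 12 + 3 = 15$)
$u = 5$
$D{\left(v,A \right)} = 15 + v^{2}$ ($D{\left(v,A \right)} = v v + 15 = v^{2} + 15 = 15 + v^{2}$)
$D{\left(-34,6 \right)} - 5 u M{\left(5 \right)} = \left(15 + \left(-34\right)^{2}\right) \left(-5\right) 5 \cdot 5 = \left(15 + 1156\right) \left(\left(-25\right) 5\right) = 1171 \left(-125\right) = -146375$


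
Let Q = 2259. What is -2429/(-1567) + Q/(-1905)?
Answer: 362464/995045 ≈ 0.36427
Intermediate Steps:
-2429/(-1567) + Q/(-1905) = -2429/(-1567) + 2259/(-1905) = -2429*(-1/1567) + 2259*(-1/1905) = 2429/1567 - 753/635 = 362464/995045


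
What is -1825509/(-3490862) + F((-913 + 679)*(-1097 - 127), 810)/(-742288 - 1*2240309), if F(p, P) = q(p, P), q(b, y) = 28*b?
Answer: -7516908929901/3470611509538 ≈ -2.1659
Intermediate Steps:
F(p, P) = 28*p
-1825509/(-3490862) + F((-913 + 679)*(-1097 - 127), 810)/(-742288 - 1*2240309) = -1825509/(-3490862) + (28*((-913 + 679)*(-1097 - 127)))/(-742288 - 1*2240309) = -1825509*(-1/3490862) + (28*(-234*(-1224)))/(-742288 - 2240309) = 1825509/3490862 + (28*286416)/(-2982597) = 1825509/3490862 + 8019648*(-1/2982597) = 1825509/3490862 - 2673216/994199 = -7516908929901/3470611509538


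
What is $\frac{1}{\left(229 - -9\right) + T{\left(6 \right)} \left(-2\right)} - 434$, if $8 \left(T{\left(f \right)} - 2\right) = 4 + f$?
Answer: $- \frac{200940}{463} \approx -434.0$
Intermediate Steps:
$T{\left(f \right)} = \frac{5}{2} + \frac{f}{8}$ ($T{\left(f \right)} = 2 + \frac{4 + f}{8} = 2 + \left(\frac{1}{2} + \frac{f}{8}\right) = \frac{5}{2} + \frac{f}{8}$)
$\frac{1}{\left(229 - -9\right) + T{\left(6 \right)} \left(-2\right)} - 434 = \frac{1}{\left(229 - -9\right) + \left(\frac{5}{2} + \frac{1}{8} \cdot 6\right) \left(-2\right)} - 434 = \frac{1}{\left(229 + 9\right) + \left(\frac{5}{2} + \frac{3}{4}\right) \left(-2\right)} - 434 = \frac{1}{238 + \frac{13}{4} \left(-2\right)} - 434 = \frac{1}{238 - \frac{13}{2}} - 434 = \frac{1}{\frac{463}{2}} - 434 = \frac{2}{463} - 434 = - \frac{200940}{463}$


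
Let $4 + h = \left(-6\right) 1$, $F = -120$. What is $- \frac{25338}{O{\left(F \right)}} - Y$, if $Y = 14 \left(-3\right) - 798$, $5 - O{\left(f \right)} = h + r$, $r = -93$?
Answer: $\frac{10897}{18} \approx 605.39$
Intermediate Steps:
$h = -10$ ($h = -4 - 6 = -10$)
$O{\left(f \right)} = 108$ ($O{\left(f \right)} = 5 - \left(-10 - 93\right) = 5 - -103 = 5 + 103 = 108$)
$Y = -840$ ($Y = -42 - 798 = -840$)
$- \frac{25338}{O{\left(F \right)}} - Y = - \frac{25338}{108} - -840 = \left(-25338\right) \frac{1}{108} + 840 = - \frac{4223}{18} + 840 = \frac{10897}{18}$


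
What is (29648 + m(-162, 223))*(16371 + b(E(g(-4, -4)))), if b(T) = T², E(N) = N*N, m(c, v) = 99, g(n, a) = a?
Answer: 494603369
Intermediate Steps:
E(N) = N²
(29648 + m(-162, 223))*(16371 + b(E(g(-4, -4)))) = (29648 + 99)*(16371 + ((-4)²)²) = 29747*(16371 + 16²) = 29747*(16371 + 256) = 29747*16627 = 494603369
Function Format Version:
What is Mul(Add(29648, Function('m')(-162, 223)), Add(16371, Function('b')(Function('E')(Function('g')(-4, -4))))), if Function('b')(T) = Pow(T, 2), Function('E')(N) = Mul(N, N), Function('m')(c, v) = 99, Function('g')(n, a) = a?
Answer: 494603369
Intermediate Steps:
Function('E')(N) = Pow(N, 2)
Mul(Add(29648, Function('m')(-162, 223)), Add(16371, Function('b')(Function('E')(Function('g')(-4, -4))))) = Mul(Add(29648, 99), Add(16371, Pow(Pow(-4, 2), 2))) = Mul(29747, Add(16371, Pow(16, 2))) = Mul(29747, Add(16371, 256)) = Mul(29747, 16627) = 494603369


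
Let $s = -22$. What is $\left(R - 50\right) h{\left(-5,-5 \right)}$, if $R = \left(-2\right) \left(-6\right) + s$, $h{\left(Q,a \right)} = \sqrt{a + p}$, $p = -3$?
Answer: $- 120 i \sqrt{2} \approx - 169.71 i$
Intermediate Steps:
$h{\left(Q,a \right)} = \sqrt{-3 + a}$ ($h{\left(Q,a \right)} = \sqrt{a - 3} = \sqrt{-3 + a}$)
$R = -10$ ($R = \left(-2\right) \left(-6\right) - 22 = 12 - 22 = -10$)
$\left(R - 50\right) h{\left(-5,-5 \right)} = \left(-10 - 50\right) \sqrt{-3 - 5} = - 60 \sqrt{-8} = - 60 \cdot 2 i \sqrt{2} = - 120 i \sqrt{2}$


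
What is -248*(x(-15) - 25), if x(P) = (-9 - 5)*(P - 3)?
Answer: -56296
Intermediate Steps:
x(P) = 42 - 14*P (x(P) = -14*(-3 + P) = 42 - 14*P)
-248*(x(-15) - 25) = -248*((42 - 14*(-15)) - 25) = -248*((42 + 210) - 25) = -248*(252 - 25) = -248*227 = -56296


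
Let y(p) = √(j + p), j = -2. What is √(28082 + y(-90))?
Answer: √(28082 + 2*I*√23) ≈ 167.58 + 0.029*I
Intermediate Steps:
y(p) = √(-2 + p)
√(28082 + y(-90)) = √(28082 + √(-2 - 90)) = √(28082 + √(-92)) = √(28082 + 2*I*√23)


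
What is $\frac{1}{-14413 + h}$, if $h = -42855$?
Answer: $- \frac{1}{57268} \approx -1.7462 \cdot 10^{-5}$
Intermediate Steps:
$\frac{1}{-14413 + h} = \frac{1}{-14413 - 42855} = \frac{1}{-57268} = - \frac{1}{57268}$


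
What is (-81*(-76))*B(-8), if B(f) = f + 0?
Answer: -49248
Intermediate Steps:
B(f) = f
(-81*(-76))*B(-8) = -81*(-76)*(-8) = 6156*(-8) = -49248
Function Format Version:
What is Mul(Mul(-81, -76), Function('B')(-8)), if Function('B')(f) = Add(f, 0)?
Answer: -49248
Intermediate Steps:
Function('B')(f) = f
Mul(Mul(-81, -76), Function('B')(-8)) = Mul(Mul(-81, -76), -8) = Mul(6156, -8) = -49248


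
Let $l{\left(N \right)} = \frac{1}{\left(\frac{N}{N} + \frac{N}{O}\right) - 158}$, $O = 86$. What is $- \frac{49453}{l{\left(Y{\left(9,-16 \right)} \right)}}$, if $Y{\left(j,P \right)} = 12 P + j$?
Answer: $\frac{676764305}{86} \approx 7.8694 \cdot 10^{6}$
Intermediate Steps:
$Y{\left(j,P \right)} = j + 12 P$
$l{\left(N \right)} = \frac{1}{-157 + \frac{N}{86}}$ ($l{\left(N \right)} = \frac{1}{\left(\frac{N}{N} + \frac{N}{86}\right) - 158} = \frac{1}{\left(1 + N \frac{1}{86}\right) - 158} = \frac{1}{\left(1 + \frac{N}{86}\right) - 158} = \frac{1}{-157 + \frac{N}{86}}$)
$- \frac{49453}{l{\left(Y{\left(9,-16 \right)} \right)}} = - \frac{49453}{86 \frac{1}{-13502 + \left(9 + 12 \left(-16\right)\right)}} = - \frac{49453}{86 \frac{1}{-13502 + \left(9 - 192\right)}} = - \frac{49453}{86 \frac{1}{-13502 - 183}} = - \frac{49453}{86 \frac{1}{-13685}} = - \frac{49453}{86 \left(- \frac{1}{13685}\right)} = - \frac{49453}{- \frac{86}{13685}} = \left(-49453\right) \left(- \frac{13685}{86}\right) = \frac{676764305}{86}$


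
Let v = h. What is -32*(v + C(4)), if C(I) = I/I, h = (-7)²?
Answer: -1600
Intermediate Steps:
h = 49
v = 49
C(I) = 1
-32*(v + C(4)) = -32*(49 + 1) = -32*50 = -1600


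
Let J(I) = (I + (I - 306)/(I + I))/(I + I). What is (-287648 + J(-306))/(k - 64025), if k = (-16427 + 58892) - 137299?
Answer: 176040271/97221708 ≈ 1.8107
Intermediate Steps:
k = -94834 (k = 42465 - 137299 = -94834)
J(I) = (I + (-306 + I)/(2*I))/(2*I) (J(I) = (I + (-306 + I)/((2*I)))/((2*I)) = (I + (-306 + I)*(1/(2*I)))*(1/(2*I)) = (I + (-306 + I)/(2*I))*(1/(2*I)) = (I + (-306 + I)/(2*I))/(2*I))
(-287648 + J(-306))/(k - 64025) = (-287648 + (¼)*(-306 - 306 + 2*(-306)²)/(-306)²)/(-94834 - 64025) = (-287648 + (¼)*(1/93636)*(-306 - 306 + 2*93636))/(-158859) = (-287648 + (¼)*(1/93636)*(-306 - 306 + 187272))*(-1/158859) = (-287648 + (¼)*(1/93636)*186660)*(-1/158859) = (-287648 + 305/612)*(-1/158859) = -176040271/612*(-1/158859) = 176040271/97221708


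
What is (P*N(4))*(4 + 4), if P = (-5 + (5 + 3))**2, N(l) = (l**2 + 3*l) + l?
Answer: 2304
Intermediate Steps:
N(l) = l**2 + 4*l
P = 9 (P = (-5 + 8)**2 = 3**2 = 9)
(P*N(4))*(4 + 4) = (9*(4*(4 + 4)))*(4 + 4) = (9*(4*8))*8 = (9*32)*8 = 288*8 = 2304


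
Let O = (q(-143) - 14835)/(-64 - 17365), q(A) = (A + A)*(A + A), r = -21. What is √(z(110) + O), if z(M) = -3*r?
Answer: √21367954/601 ≈ 7.6914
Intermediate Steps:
q(A) = 4*A² (q(A) = (2*A)*(2*A) = 4*A²)
z(M) = 63 (z(M) = -3*(-21) = 63)
O = -2309/601 (O = (4*(-143)² - 14835)/(-64 - 17365) = (4*20449 - 14835)/(-17429) = (81796 - 14835)*(-1/17429) = 66961*(-1/17429) = -2309/601 ≈ -3.8419)
√(z(110) + O) = √(63 - 2309/601) = √(35554/601) = √21367954/601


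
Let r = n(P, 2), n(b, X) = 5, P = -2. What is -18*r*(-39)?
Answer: 3510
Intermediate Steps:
r = 5
-18*r*(-39) = -18*5*(-39) = -90*(-39) = 3510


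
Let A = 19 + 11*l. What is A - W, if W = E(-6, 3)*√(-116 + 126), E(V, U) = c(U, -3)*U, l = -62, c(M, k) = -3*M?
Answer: -663 + 27*√10 ≈ -577.62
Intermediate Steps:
A = -663 (A = 19 + 11*(-62) = 19 - 682 = -663)
E(V, U) = -3*U² (E(V, U) = (-3*U)*U = -3*U²)
W = -27*√10 (W = (-3*3²)*√(-116 + 126) = (-3*9)*√10 = -27*√10 ≈ -85.381)
A - W = -663 - (-27)*√10 = -663 + 27*√10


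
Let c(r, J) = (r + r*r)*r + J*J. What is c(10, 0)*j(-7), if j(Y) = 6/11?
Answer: 600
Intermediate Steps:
j(Y) = 6/11 (j(Y) = 6*(1/11) = 6/11)
c(r, J) = J² + r*(r + r²) (c(r, J) = (r + r²)*r + J² = r*(r + r²) + J² = J² + r*(r + r²))
c(10, 0)*j(-7) = (0² + 10² + 10³)*(6/11) = (0 + 100 + 1000)*(6/11) = 1100*(6/11) = 600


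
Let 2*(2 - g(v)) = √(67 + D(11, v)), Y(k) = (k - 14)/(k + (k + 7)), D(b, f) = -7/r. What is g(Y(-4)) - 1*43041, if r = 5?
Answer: -43039 - √410/5 ≈ -43043.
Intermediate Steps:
D(b, f) = -7/5
Y(k) = (-14 + k)/(7 + 2*k) (Y(k) = (-14 + k)/(k + (7 + k)) = (-14 + k)/(7 + 2*k))
g(v) = 2 - √410/5 (g(v) = 2 - √(67 - 7/5)/2 = 2 - √410/5)
g(Y(-4)) - 1*43041 = (2 - √410/5) - 1*43041 = (2 - √410/5) - 43041 = -43039 - √410/5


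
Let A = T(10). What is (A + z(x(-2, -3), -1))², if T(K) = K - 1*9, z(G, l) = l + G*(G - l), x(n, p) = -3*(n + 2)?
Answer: 0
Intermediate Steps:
x(n, p) = -6 - 3*n (x(n, p) = -3*(2 + n) = -6 - 3*n)
T(K) = -9 + K (T(K) = K - 9 = -9 + K)
A = 1 (A = -9 + 10 = 1)
(A + z(x(-2, -3), -1))² = (1 + (-1 + (-6 - 3*(-2))² - 1*(-6 - 3*(-2))*(-1)))² = (1 + (-1 + (-6 + 6)² - 1*(-6 + 6)*(-1)))² = (1 + (-1 + 0² - 1*0*(-1)))² = (1 + (-1 + 0 + 0))² = (1 - 1)² = 0² = 0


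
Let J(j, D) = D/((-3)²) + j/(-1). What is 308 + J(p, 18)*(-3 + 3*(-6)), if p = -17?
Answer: -91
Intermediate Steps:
J(j, D) = -j + D/9 (J(j, D) = D/9 + j*(-1) = D*(⅑) - j = D/9 - j = -j + D/9)
308 + J(p, 18)*(-3 + 3*(-6)) = 308 + (-1*(-17) + (⅑)*18)*(-3 + 3*(-6)) = 308 + (17 + 2)*(-3 - 18) = 308 + 19*(-21) = 308 - 399 = -91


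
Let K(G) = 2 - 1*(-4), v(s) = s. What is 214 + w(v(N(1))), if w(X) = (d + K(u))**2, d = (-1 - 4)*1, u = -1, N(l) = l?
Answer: 215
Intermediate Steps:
K(G) = 6 (K(G) = 2 + 4 = 6)
d = -5 (d = -5*1 = -5)
w(X) = 1 (w(X) = (-5 + 6)**2 = 1**2 = 1)
214 + w(v(N(1))) = 214 + 1 = 215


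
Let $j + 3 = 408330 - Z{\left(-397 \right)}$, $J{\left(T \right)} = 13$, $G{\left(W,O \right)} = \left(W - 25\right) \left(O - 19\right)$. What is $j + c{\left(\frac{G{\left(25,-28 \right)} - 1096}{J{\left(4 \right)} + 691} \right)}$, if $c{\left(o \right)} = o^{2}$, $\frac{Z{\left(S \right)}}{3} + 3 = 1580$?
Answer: $\frac{3125466193}{7744} \approx 4.036 \cdot 10^{5}$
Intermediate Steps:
$G{\left(W,O \right)} = \left(-25 + W\right) \left(-19 + O\right)$
$Z{\left(S \right)} = 4731$ ($Z{\left(S \right)} = -9 + 3 \cdot 1580 = -9 + 4740 = 4731$)
$j = 403596$ ($j = -3 + \left(408330 - 4731\right) = -3 + 403599 = 403596$)
$j + c{\left(\frac{G{\left(25,-28 \right)} - 1096}{J{\left(4 \right)} + 691} \right)} = 403596 + \left(\frac{\left(475 - -700 - 475 - 700\right) - 1096}{13 + 691}\right)^{2} = 403596 + \left(\frac{\left(475 + 700 - 475 - 700\right) - 1096}{704}\right)^{2} = 403596 + \left(\left(0 - 1096\right) \frac{1}{704}\right)^{2} = 403596 + \left(\left(-1096\right) \frac{1}{704}\right)^{2} = 403596 + \left(- \frac{137}{88}\right)^{2} = 403596 + \frac{18769}{7744} = \frac{3125466193}{7744}$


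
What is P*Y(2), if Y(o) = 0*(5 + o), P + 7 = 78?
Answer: 0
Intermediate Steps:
P = 71 (P = -7 + 78 = 71)
Y(o) = 0
P*Y(2) = 71*0 = 0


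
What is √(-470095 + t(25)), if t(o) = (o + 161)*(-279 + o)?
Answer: I*√517339 ≈ 719.26*I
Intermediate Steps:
t(o) = (-279 + o)*(161 + o) (t(o) = (161 + o)*(-279 + o) = (-279 + o)*(161 + o))
√(-470095 + t(25)) = √(-470095 + (-44919 + 25² - 118*25)) = √(-470095 + (-44919 + 625 - 2950)) = √(-470095 - 47244) = √(-517339) = I*√517339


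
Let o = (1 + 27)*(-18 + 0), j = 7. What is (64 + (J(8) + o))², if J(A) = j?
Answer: 187489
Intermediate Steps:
J(A) = 7
o = -504 (o = 28*(-18) = -504)
(64 + (J(8) + o))² = (64 + (7 - 504))² = (64 - 497)² = (-433)² = 187489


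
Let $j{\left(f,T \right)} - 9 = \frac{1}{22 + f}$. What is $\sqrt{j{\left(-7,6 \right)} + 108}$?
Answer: $\frac{2 \sqrt{6585}}{15} \approx 10.82$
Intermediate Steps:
$j{\left(f,T \right)} = 9 + \frac{1}{22 + f}$
$\sqrt{j{\left(-7,6 \right)} + 108} = \sqrt{\frac{199 + 9 \left(-7\right)}{22 - 7} + 108} = \sqrt{\frac{199 - 63}{15} + 108} = \sqrt{\frac{1}{15} \cdot 136 + 108} = \sqrt{\frac{136}{15} + 108} = \sqrt{\frac{1756}{15}} = \frac{2 \sqrt{6585}}{15}$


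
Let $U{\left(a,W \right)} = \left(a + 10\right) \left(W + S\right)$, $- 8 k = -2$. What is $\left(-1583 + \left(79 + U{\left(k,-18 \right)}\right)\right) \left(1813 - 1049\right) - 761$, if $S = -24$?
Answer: $-1478719$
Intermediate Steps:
$k = \frac{1}{4}$ ($k = \left(- \frac{1}{8}\right) \left(-2\right) = \frac{1}{4} \approx 0.25$)
$U{\left(a,W \right)} = \left(-24 + W\right) \left(10 + a\right)$ ($U{\left(a,W \right)} = \left(a + 10\right) \left(W - 24\right) = \left(10 + a\right) \left(-24 + W\right) = \left(-24 + W\right) \left(10 + a\right)$)
$\left(-1583 + \left(79 + U{\left(k,-18 \right)}\right)\right) \left(1813 - 1049\right) - 761 = \left(-1583 + \left(79 - \frac{861}{2}\right)\right) \left(1813 - 1049\right) - 761 = \left(-1583 + \left(79 - \frac{861}{2}\right)\right) 764 - 761 = \left(-1583 - \frac{703}{2}\right) 764 - 761 = \left(- \frac{3869}{2}\right) 764 - 761 = -1477958 - 761 = -1478719$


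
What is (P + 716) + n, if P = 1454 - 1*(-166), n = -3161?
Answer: -825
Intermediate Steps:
P = 1620 (P = 1454 + 166 = 1620)
(P + 716) + n = (1620 + 716) - 3161 = 2336 - 3161 = -825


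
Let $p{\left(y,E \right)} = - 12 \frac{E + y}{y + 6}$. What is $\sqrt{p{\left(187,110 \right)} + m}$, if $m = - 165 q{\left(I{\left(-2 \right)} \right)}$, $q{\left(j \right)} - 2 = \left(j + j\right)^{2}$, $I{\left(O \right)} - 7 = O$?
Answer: $\frac{33 i \sqrt{576298}}{193} \approx 129.8 i$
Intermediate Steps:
$I{\left(O \right)} = 7 + O$
$q{\left(j \right)} = 2 + 4 j^{2}$ ($q{\left(j \right)} = 2 + \left(j + j\right)^{2} = 2 + \left(2 j\right)^{2} = 2 + 4 j^{2}$)
$p{\left(y,E \right)} = - \frac{12 \left(E + y\right)}{6 + y}$ ($p{\left(y,E \right)} = - 12 \frac{E + y}{6 + y} = - \frac{12 \left(E + y\right)}{6 + y}$)
$m = -16830$ ($m = - 165 \left(2 + 4 \left(7 - 2\right)^{2}\right) = - 165 \left(2 + 4 \cdot 5^{2}\right) = - 165 \left(2 + 4 \cdot 25\right) = - 165 \left(2 + 100\right) = \left(-165\right) 102 = -16830$)
$\sqrt{p{\left(187,110 \right)} + m} = \sqrt{\frac{12 \left(\left(-1\right) 110 - 187\right)}{6 + 187} - 16830} = \sqrt{\frac{12 \left(-110 - 187\right)}{193} - 16830} = \sqrt{12 \cdot \frac{1}{193} \left(-297\right) - 16830} = \sqrt{- \frac{3564}{193} - 16830} = \sqrt{- \frac{3251754}{193}} = \frac{33 i \sqrt{576298}}{193}$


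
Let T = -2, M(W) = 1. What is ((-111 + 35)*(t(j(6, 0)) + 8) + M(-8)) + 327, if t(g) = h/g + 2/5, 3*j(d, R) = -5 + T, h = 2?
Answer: -8584/35 ≈ -245.26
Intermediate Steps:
j(d, R) = -7/3 (j(d, R) = (-5 - 2)/3 = (1/3)*(-7) = -7/3)
t(g) = 2/5 + 2/g (t(g) = 2/g + 2/5 = 2/5 + 2/g)
((-111 + 35)*(t(j(6, 0)) + 8) + M(-8)) + 327 = ((-111 + 35)*((2/5 + 2/(-7/3)) + 8) + 1) + 327 = (-76*((2/5 + 2*(-3/7)) + 8) + 1) + 327 = (-76*((2/5 - 6/7) + 8) + 1) + 327 = (-76*(-16/35 + 8) + 1) + 327 = (-76*264/35 + 1) + 327 = (-20064/35 + 1) + 327 = -20029/35 + 327 = -8584/35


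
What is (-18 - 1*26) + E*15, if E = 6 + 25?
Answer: 421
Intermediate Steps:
E = 31
(-18 - 1*26) + E*15 = (-18 - 1*26) + 31*15 = (-18 - 26) + 465 = -44 + 465 = 421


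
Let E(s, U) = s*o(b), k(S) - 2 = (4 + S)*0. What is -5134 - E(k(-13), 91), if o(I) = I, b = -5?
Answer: -5124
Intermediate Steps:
k(S) = 2 (k(S) = 2 + (4 + S)*0 = 2 + 0 = 2)
E(s, U) = -5*s (E(s, U) = s*(-5) = -5*s)
-5134 - E(k(-13), 91) = -5134 - (-5)*2 = -5134 - 1*(-10) = -5134 + 10 = -5124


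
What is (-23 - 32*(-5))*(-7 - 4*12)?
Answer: -7535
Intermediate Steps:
(-23 - 32*(-5))*(-7 - 4*12) = (-23 + 160)*(-7 - 48) = 137*(-55) = -7535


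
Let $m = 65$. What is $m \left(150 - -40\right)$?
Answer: $12350$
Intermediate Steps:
$m \left(150 - -40\right) = 65 \left(150 - -40\right) = 65 \left(150 + \left(-14 + 54\right)\right) = 65 \left(150 + 40\right) = 65 \cdot 190 = 12350$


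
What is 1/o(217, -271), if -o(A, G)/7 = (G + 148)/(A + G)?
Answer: -18/287 ≈ -0.062718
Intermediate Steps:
o(A, G) = -7*(148 + G)/(A + G) (o(A, G) = -7*(G + 148)/(A + G) = -7*(148 + G)/(A + G))
1/o(217, -271) = 1/(7*(-148 - 1*(-271))/(217 - 271)) = 1/(7*(-148 + 271)/(-54)) = 1/(7*(-1/54)*123) = 1/(-287/18) = -18/287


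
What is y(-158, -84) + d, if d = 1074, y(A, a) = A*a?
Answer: 14346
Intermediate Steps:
y(-158, -84) + d = -158*(-84) + 1074 = 13272 + 1074 = 14346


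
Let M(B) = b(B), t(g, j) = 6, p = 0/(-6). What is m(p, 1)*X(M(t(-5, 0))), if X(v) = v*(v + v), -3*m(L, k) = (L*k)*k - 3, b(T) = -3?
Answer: 18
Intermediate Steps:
p = 0 (p = 0*(-1/6) = 0)
m(L, k) = 1 - L*k**2/3 (m(L, k) = -((L*k)*k - 3)/3 = -(L*k**2 - 3)/3 = -(-3 + L*k**2)/3 = 1 - L*k**2/3)
M(B) = -3
X(v) = 2*v**2 (X(v) = v*(2*v) = 2*v**2)
m(p, 1)*X(M(t(-5, 0))) = (1 - 1/3*0*1**2)*(2*(-3)**2) = (1 - 1/3*0*1)*(2*9) = (1 + 0)*18 = 1*18 = 18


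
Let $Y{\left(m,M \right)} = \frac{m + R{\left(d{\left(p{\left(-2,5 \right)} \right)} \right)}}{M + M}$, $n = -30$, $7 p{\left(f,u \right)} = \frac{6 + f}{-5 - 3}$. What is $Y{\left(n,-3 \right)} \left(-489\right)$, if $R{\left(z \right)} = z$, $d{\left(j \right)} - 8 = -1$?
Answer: $- \frac{3749}{2} \approx -1874.5$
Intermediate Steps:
$p{\left(f,u \right)} = - \frac{3}{28} - \frac{f}{56}$ ($p{\left(f,u \right)} = \frac{\left(6 + f\right) \frac{1}{-5 - 3}}{7} = \frac{\left(6 + f\right) \frac{1}{-8}}{7} = \frac{\left(6 + f\right) \left(- \frac{1}{8}\right)}{7} = \frac{- \frac{3}{4} - \frac{f}{8}}{7} = - \frac{3}{28} - \frac{f}{56}$)
$d{\left(j \right)} = 7$ ($d{\left(j \right)} = 8 - 1 = 7$)
$Y{\left(m,M \right)} = \frac{7 + m}{2 M}$ ($Y{\left(m,M \right)} = \frac{m + 7}{M + M} = \frac{7 + m}{2 M}$)
$Y{\left(n,-3 \right)} \left(-489\right) = \frac{7 - 30}{2 \left(-3\right)} \left(-489\right) = \frac{1}{2} \left(- \frac{1}{3}\right) \left(-23\right) \left(-489\right) = \frac{23}{6} \left(-489\right) = - \frac{3749}{2}$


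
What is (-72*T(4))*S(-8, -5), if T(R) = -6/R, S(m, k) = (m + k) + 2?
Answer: -1188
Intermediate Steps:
S(m, k) = 2 + k + m (S(m, k) = (k + m) + 2 = 2 + k + m)
(-72*T(4))*S(-8, -5) = (-(-432)/4)*(2 - 5 - 8) = -(-432)/4*(-11) = -72*(-3/2)*(-11) = 108*(-11) = -1188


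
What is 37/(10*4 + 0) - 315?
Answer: -12563/40 ≈ -314.08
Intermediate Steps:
37/(10*4 + 0) - 315 = 37/(40 + 0) - 315 = 37/40 - 315 = -12563/40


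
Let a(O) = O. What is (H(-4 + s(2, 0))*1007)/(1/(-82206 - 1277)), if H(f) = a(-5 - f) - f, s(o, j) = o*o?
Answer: 420336905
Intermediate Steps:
s(o, j) = o²
H(f) = -5 - 2*f (H(f) = (-5 - f) - f = -5 - 2*f)
(H(-4 + s(2, 0))*1007)/(1/(-82206 - 1277)) = ((-5 - 2*(-4 + 2²))*1007)/(1/(-82206 - 1277)) = ((-5 - 2*(-4 + 4))*1007)/(1/(-83483)) = ((-5 - 2*0)*1007)/(-1/83483) = ((-5 + 0)*1007)*(-83483) = -5*1007*(-83483) = -5035*(-83483) = 420336905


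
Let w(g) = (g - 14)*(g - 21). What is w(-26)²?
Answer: 3534400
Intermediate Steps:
w(g) = (-21 + g)*(-14 + g) (w(g) = (-14 + g)*(-21 + g) = (-21 + g)*(-14 + g))
w(-26)² = (294 + (-26)² - 35*(-26))² = (294 + 676 + 910)² = 1880² = 3534400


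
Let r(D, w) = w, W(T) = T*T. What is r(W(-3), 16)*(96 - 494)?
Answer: -6368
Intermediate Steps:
W(T) = T**2
r(W(-3), 16)*(96 - 494) = 16*(96 - 494) = 16*(-398) = -6368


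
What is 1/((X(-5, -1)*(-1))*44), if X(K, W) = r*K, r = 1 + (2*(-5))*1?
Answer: -1/1980 ≈ -0.00050505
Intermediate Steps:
r = -9 (r = 1 - 10*1 = 1 - 10 = -9)
X(K, W) = -9*K
1/((X(-5, -1)*(-1))*44) = 1/((-9*(-5)*(-1))*44) = 1/((45*(-1))*44) = 1/(-45*44) = 1/(-1980) = -1/1980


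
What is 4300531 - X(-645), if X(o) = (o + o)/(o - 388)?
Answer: 4442447233/1033 ≈ 4.3005e+6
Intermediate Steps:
X(o) = 2*o/(-388 + o) (X(o) = (2*o)/(-388 + o) = 2*o/(-388 + o))
4300531 - X(-645) = 4300531 - 2*(-645)/(-388 - 645) = 4300531 - 2*(-645)/(-1033) = 4300531 - 2*(-645)*(-1)/1033 = 4300531 - 1*1290/1033 = 4300531 - 1290/1033 = 4442447233/1033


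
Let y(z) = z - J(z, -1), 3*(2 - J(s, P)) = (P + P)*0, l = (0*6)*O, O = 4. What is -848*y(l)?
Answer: 1696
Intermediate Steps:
l = 0 (l = (0*6)*4 = 0*4 = 0)
J(s, P) = 2 (J(s, P) = 2 - (P + P)*0/3 = 2 - 2*P*0/3 = 2 - 1/3*0 = 2 + 0 = 2)
y(z) = -2 + z (y(z) = z - 1*2 = z - 2 = -2 + z)
-848*y(l) = -848*(-2 + 0) = -848*(-2) = 1696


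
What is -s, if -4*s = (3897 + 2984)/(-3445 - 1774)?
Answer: -6881/20876 ≈ -0.32961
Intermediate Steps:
s = 6881/20876 (s = -(3897 + 2984)/(4*(-3445 - 1774)) = -6881/(4*(-5219)) = -6881*(-1)/(4*5219) = -¼*(-6881/5219) = 6881/20876 ≈ 0.32961)
-s = -1*6881/20876 = -6881/20876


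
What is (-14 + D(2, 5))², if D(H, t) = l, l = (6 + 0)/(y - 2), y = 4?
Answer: 121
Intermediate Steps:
l = 3 (l = (6 + 0)/(4 - 2) = 6/2 = 6*(½) = 3)
D(H, t) = 3
(-14 + D(2, 5))² = (-14 + 3)² = (-11)² = 121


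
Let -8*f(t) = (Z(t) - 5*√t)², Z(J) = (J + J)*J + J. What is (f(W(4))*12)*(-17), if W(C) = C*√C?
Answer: 476748 - 69360*√2 ≈ 3.7866e+5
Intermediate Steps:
Z(J) = J + 2*J² (Z(J) = (2*J)*J + J = 2*J² + J = J + 2*J²)
W(C) = C^(3/2)
f(t) = -(-5*√t + t*(1 + 2*t))²/8 (f(t) = -(t*(1 + 2*t) - 5*√t)²/8 = -(-5*√t + t*(1 + 2*t))²/8)
(f(W(4))*12)*(-17) = (-(5*√(4^(3/2)) - 4^(3/2)*(1 + 2*4^(3/2)))²/8*12)*(-17) = (-(5*√8 - 1*8*(1 + 2*8))²/8*12)*(-17) = (-(5*(2*√2) - 1*8*(1 + 16))²/8*12)*(-17) = (-(10*√2 - 1*8*17)²/8*12)*(-17) = (-(10*√2 - 136)²/8*12)*(-17) = (-(-136 + 10*√2)²/8*12)*(-17) = -3*(-136 + 10*√2)²/2*(-17) = 51*(-136 + 10*√2)²/2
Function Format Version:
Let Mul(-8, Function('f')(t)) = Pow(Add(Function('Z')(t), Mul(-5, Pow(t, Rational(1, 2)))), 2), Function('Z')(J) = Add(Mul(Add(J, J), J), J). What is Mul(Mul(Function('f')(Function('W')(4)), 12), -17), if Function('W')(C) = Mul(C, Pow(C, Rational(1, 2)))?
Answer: Add(476748, Mul(-69360, Pow(2, Rational(1, 2)))) ≈ 3.7866e+5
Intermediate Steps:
Function('Z')(J) = Add(J, Mul(2, Pow(J, 2))) (Function('Z')(J) = Add(Mul(Mul(2, J), J), J) = Add(Mul(2, Pow(J, 2)), J) = Add(J, Mul(2, Pow(J, 2))))
Function('W')(C) = Pow(C, Rational(3, 2))
Function('f')(t) = Mul(Rational(-1, 8), Pow(Add(Mul(-5, Pow(t, Rational(1, 2))), Mul(t, Add(1, Mul(2, t)))), 2)) (Function('f')(t) = Mul(Rational(-1, 8), Pow(Add(Mul(t, Add(1, Mul(2, t))), Mul(-5, Pow(t, Rational(1, 2)))), 2)) = Mul(Rational(-1, 8), Pow(Add(Mul(-5, Pow(t, Rational(1, 2))), Mul(t, Add(1, Mul(2, t)))), 2)))
Mul(Mul(Function('f')(Function('W')(4)), 12), -17) = Mul(Mul(Mul(Rational(-1, 8), Pow(Add(Mul(5, Pow(Pow(4, Rational(3, 2)), Rational(1, 2))), Mul(-1, Pow(4, Rational(3, 2)), Add(1, Mul(2, Pow(4, Rational(3, 2)))))), 2)), 12), -17) = Mul(Mul(Mul(Rational(-1, 8), Pow(Add(Mul(5, Pow(8, Rational(1, 2))), Mul(-1, 8, Add(1, Mul(2, 8)))), 2)), 12), -17) = Mul(Mul(Mul(Rational(-1, 8), Pow(Add(Mul(5, Mul(2, Pow(2, Rational(1, 2)))), Mul(-1, 8, Add(1, 16))), 2)), 12), -17) = Mul(Mul(Mul(Rational(-1, 8), Pow(Add(Mul(10, Pow(2, Rational(1, 2))), Mul(-1, 8, 17)), 2)), 12), -17) = Mul(Mul(Mul(Rational(-1, 8), Pow(Add(Mul(10, Pow(2, Rational(1, 2))), -136), 2)), 12), -17) = Mul(Mul(Mul(Rational(-1, 8), Pow(Add(-136, Mul(10, Pow(2, Rational(1, 2)))), 2)), 12), -17) = Mul(Mul(Rational(-3, 2), Pow(Add(-136, Mul(10, Pow(2, Rational(1, 2)))), 2)), -17) = Mul(Rational(51, 2), Pow(Add(-136, Mul(10, Pow(2, Rational(1, 2)))), 2))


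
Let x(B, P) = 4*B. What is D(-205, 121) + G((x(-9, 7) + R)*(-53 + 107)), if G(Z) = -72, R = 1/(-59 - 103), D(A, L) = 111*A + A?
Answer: -23032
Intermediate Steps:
D(A, L) = 112*A
R = -1/162 (R = 1/(-162) = -1/162 ≈ -0.0061728)
D(-205, 121) + G((x(-9, 7) + R)*(-53 + 107)) = 112*(-205) - 72 = -22960 - 72 = -23032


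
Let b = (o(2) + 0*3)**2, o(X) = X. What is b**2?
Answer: 16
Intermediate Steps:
b = 4 (b = (2 + 0*3)**2 = (2 + 0)**2 = 2**2 = 4)
b**2 = 4**2 = 16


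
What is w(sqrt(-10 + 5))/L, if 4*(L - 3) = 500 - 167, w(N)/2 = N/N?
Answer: 8/345 ≈ 0.023188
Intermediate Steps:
w(N) = 2 (w(N) = 2*(N/N) = 2*1 = 2)
L = 345/4 (L = 3 + (500 - 167)/4 = 3 + (1/4)*333 = 3 + 333/4 = 345/4 ≈ 86.250)
w(sqrt(-10 + 5))/L = 2/(345/4) = 2*(4/345) = 8/345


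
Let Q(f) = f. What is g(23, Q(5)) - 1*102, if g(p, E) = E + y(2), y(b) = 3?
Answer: -94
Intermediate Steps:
g(p, E) = 3 + E (g(p, E) = E + 3 = 3 + E)
g(23, Q(5)) - 1*102 = (3 + 5) - 1*102 = 8 - 102 = -94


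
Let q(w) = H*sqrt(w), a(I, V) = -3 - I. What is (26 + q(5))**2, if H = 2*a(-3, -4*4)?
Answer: 676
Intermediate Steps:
H = 0 (H = 2*(-3 - 1*(-3)) = 2*(-3 + 3) = 2*0 = 0)
q(w) = 0 (q(w) = 0*sqrt(w) = 0)
(26 + q(5))**2 = (26 + 0)**2 = 26**2 = 676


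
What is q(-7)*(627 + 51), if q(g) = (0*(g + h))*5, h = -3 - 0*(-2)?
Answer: 0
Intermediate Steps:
h = -3 (h = -3 - 1*0 = -3 + 0 = -3)
q(g) = 0 (q(g) = (0*(g - 3))*5 = (0*(-3 + g))*5 = 0*5 = 0)
q(-7)*(627 + 51) = 0*(627 + 51) = 0*678 = 0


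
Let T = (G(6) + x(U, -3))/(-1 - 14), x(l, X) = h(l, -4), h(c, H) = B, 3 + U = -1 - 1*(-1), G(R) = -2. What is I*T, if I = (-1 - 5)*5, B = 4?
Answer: 4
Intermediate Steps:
U = -3 (U = -3 + (-1 - 1*(-1)) = -3 + (-1 + 1) = -3 + 0 = -3)
h(c, H) = 4
x(l, X) = 4
T = -2/15 (T = (-2 + 4)/(-1 - 14) = 2/(-15) = 2*(-1/15) = -2/15 ≈ -0.13333)
I = -30 (I = -6*5 = -30)
I*T = -30*(-2/15) = 4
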